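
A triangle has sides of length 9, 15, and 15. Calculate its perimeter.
Perimeter = sum of all sides
Perimeter = 9 + 15 + 15
Perimeter = 39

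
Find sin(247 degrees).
sin(247 degrees) = -0.9205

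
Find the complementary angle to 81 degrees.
Complementary angles sum to 90 degrees.
Other angle = 90 - 81
Other angle = 9 degrees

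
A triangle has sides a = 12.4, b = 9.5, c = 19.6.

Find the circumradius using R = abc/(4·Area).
s = (a+b+c)/2 = 20.75
Area = √(s(s-a)(s-b)(s-c)) = √(20.75·8.35·11.25·1.15) = 47.3454
R = abc/(4·Area) = (12.4·9.5·19.6)/(4·47.3454) = 2308.88/189.3816 = 12.19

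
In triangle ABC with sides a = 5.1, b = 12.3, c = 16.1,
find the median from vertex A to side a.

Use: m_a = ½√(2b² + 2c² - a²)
m_a = ½√(2·12.3² + 2·16.1² - 5.1²)
m_a = ½√(302.58 + 518.42 - 26.01) = ½√794.99 = 14.1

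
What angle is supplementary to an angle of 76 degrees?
Supplementary angles sum to 180 degrees.
Other angle = 180 - 76
Other angle = 104 degrees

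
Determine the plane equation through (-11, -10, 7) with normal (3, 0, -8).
d = n·P = (3)(-11) + (0)(-10) + (-8)(7) = -89
Plane: 3x - 8z = -89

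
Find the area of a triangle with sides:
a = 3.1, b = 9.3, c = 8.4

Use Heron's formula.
s = (a+b+c)/2 = (3.1+9.3+8.4)/2 = 10.4
A = √(s(s-a)(s-b)(s-c)) = √(10.4·7.3·1.1·2)
A = √167.024 = 12.92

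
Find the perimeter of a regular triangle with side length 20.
Perimeter = number of sides * side length
Perimeter = 3 * 20
Perimeter = 60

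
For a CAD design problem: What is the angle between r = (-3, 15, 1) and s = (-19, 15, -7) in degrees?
r·s = 275, |r|² = 235, |s|² = 635
cos θ = 275/√149225 ≈ 0.7119
θ ≈ 44.61°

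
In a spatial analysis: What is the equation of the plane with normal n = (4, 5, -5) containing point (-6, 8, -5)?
d = n·P = (4)(-6) + (5)(8) + (-5)(-5) = 41
Plane: 4x + 5y - 5z = 41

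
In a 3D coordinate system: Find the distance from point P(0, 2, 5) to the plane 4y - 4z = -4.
d = |0(0) + 4(2) + (-4)(5) - (-4)| / √(0² + 4² + (-4)²) = 8/√32 = 1.414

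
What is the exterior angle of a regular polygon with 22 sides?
Exterior angle of a regular n-gon = 360/n
Exterior angle = 360/22
Exterior angle = 16.36 degrees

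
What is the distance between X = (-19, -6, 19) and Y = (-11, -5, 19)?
d = √[(8)² + (1)² + (0)²] = √65 = 8.062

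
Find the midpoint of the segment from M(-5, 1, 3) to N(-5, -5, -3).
Midpoint = ((-5-5)/2, (1-5)/2, (3-3)/2) = (-5, -2, 0)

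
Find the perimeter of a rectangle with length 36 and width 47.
Perimeter = 2 * (length + width)
Perimeter = 2 * (36 + 47)
Perimeter = 2 * 83
Perimeter = 166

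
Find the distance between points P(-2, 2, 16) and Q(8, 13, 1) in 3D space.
d = √[(10)² + (11)² + (-15)²] = √446 = 21.12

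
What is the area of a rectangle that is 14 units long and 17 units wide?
Area = length * width
Area = 14 * 17
Area = 238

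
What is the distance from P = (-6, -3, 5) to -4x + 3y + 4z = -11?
d = |(-4)(-6) + 3(-3) + 4(5) - (-11)| / √((-4)² + 3² + 4²) = 46/√41 = 7.184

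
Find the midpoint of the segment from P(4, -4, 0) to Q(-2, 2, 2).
Midpoint = ((4-2)/2, (-4+2)/2, (0+2)/2) = (1, -1, 1)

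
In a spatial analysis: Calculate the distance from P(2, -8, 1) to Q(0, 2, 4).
d = √[(-2)² + (10)² + (3)²] = √113 = 10.63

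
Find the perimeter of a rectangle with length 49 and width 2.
Perimeter = 2 * (length + width)
Perimeter = 2 * (49 + 2)
Perimeter = 2 * 51
Perimeter = 102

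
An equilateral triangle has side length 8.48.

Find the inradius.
For an equilateral triangle, r = s/(2√3) where s is the side.
r = 8.48/(2√3) = 8.48/3.464102 = 2.448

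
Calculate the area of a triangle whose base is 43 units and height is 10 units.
Area = (1/2) * base * height
Area = (1/2) * 43 * 10
Area = 215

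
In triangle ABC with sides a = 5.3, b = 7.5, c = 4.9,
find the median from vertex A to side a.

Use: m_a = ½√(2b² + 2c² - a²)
m_a = ½√(2·7.5² + 2·4.9² - 5.3²)
m_a = ½√(112.5 + 48.02 - 28.09) = ½√132.43 = 5.754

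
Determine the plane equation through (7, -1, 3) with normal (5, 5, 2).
d = n·P = (5)(7) + (5)(-1) + (2)(3) = 36
Plane: 5x + 5y + 2z = 36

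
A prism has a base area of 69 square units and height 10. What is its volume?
Volume = base area * height
Volume = 69 * 10
Volume = 690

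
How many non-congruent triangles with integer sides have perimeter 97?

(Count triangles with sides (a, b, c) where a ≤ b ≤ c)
With a ≤ b ≤ c and a + b + c = 97, the triangle inequality a + b > c gives c < 97/2, so c ≤ 48.
Iterate a from 1 to ⌊p/3⌋ = 32; for each a, b ranges from a to ⌊(p−a)/2⌋ with c = p − a − b, keeping only c ≥ b.
Triples: (1, 48, 48), (2, 47, 48), (3, 46, 48), …
Count = 208 triangles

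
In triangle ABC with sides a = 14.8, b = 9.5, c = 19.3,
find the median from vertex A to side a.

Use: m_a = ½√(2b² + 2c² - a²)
m_a = ½√(2·9.5² + 2·19.3² - 14.8²)
m_a = ½√(180.5 + 744.98 - 219.04) = ½√706.44 = 13.29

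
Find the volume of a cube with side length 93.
Volume = s³
Volume = 93³
Volume = 804357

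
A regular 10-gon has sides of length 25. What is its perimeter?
Perimeter = number of sides * side length
Perimeter = 10 * 25
Perimeter = 250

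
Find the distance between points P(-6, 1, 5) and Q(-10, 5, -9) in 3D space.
d = √[(-4)² + (4)² + (-14)²] = √228 = 15.1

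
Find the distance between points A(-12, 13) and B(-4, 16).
Using the distance formula: d = sqrt((x₂-x₁)² + (y₂-y₁)²)
dx = (-4) - (-12) = 8
dy = 16 - 13 = 3
d = sqrt(8² + 3²) = sqrt(64 + 9) = sqrt(73) = 8.54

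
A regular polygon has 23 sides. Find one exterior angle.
Exterior angle of a regular n-gon = 360/n
Exterior angle = 360/23
Exterior angle = 15.65 degrees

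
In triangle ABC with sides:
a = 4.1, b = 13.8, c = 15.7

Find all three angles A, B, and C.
By the law of cosines:
cos(A) = (b² + c² - a²)/(2bc) = 0.969538  →  A = 14.18°
cos(B) = (a² + c² - b²)/(2ac) = 0.565947  →  B = 55.53°
cos(C) = (a² + b² - c²)/(2ab) = -0.346766  →  C = 110.3°
Check: A + B + C = 180.0° ✓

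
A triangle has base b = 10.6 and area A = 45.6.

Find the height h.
A = ½bh  →  h = 2A/b
h = 2·45.6/10.6 = 8.604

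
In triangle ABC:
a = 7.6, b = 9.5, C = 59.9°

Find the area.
Using A = ½ab·sin(C):
A = ½·7.6·9.5·sin(59.9°) = ½·72.2·0.865151 = 31.23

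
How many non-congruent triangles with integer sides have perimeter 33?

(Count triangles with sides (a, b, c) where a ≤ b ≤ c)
With a ≤ b ≤ c and a + b + c = 33, the triangle inequality a + b > c gives c < 33/2, so c ≤ 16.
Iterate a from 1 to ⌊p/3⌋ = 11; for each a, b ranges from a to ⌊(p−a)/2⌋ with c = p − a − b, keeping only c ≥ b.
Triples: (1, 16, 16), (2, 15, 16), (3, 14, 16), …
Count = 27 triangles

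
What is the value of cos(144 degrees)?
cos(144 degrees) = -0.809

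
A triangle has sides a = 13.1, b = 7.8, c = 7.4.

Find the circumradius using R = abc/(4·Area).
s = (a+b+c)/2 = 14.15
Area = √(s(s-a)(s-b)(s-c)) = √(14.15·1.05·6.35·6.75) = 25.2355
R = abc/(4·Area) = (13.1·7.8·7.4)/(4·25.2355) = 756.132/100.942 = 7.491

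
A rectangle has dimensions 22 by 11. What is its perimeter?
Perimeter = 2 * (length + width)
Perimeter = 2 * (22 + 11)
Perimeter = 2 * 33
Perimeter = 66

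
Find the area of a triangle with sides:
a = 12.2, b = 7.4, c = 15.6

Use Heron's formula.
s = (a+b+c)/2 = (12.2+7.4+15.6)/2 = 17.6
A = √(s(s-a)(s-b)(s-c)) = √(17.6·5.4·10.2·2)
A = √1938.82 = 44.03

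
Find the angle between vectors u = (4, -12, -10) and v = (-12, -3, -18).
u·v = 168, |u|² = 260, |v|² = 477
cos θ = 168/√124020 ≈ 0.477
θ ≈ 61.51°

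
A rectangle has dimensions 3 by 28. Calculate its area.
Area = length * width
Area = 3 * 28
Area = 84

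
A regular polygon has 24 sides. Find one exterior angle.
Exterior angle of a regular n-gon = 360/n
Exterior angle = 360/24
Exterior angle = 15 degrees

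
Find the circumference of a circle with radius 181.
Circumference = 2 * pi * r
Circumference = 2 * pi * 181
Circumference = 1137.26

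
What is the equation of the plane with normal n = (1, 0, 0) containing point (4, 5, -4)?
d = n·P = (1)(4) + (0)(5) + (0)(-4) = 4
Plane: x = 4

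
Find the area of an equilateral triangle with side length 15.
Area = (sqrt(3)/4) * s²
Area = (sqrt(3)/4) * 15²
Area = (sqrt(3)/4) * 225
Area = 97.43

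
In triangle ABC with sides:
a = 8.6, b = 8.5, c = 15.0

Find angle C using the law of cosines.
cos(C) = (a² + b² - c²)/(2ab)
cos(C) = (8.6² + 8.5² - 15.0²)/(2·8.6·8.5) = -78.79/146.2 = -0.538919
C = arccos(-0.538919) = 122.6°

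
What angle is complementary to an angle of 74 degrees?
Complementary angles sum to 90 degrees.
Other angle = 90 - 74
Other angle = 16 degrees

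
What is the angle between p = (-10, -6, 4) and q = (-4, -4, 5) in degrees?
p·q = 84, |p|² = 152, |q|² = 57
cos θ = 84/√8664 ≈ 0.9024
θ ≈ 25.52°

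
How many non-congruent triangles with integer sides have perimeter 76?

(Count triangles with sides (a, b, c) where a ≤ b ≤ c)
With a ≤ b ≤ c and a + b + c = 76, the triangle inequality a + b > c gives c < 76/2, so c ≤ 37.
Iterate a from 1 to ⌊p/3⌋ = 25; for each a, b ranges from a to ⌊(p−a)/2⌋ with c = p − a − b, keeping only c ≥ b.
Triples: (2, 37, 37), (3, 36, 37), (4, 35, 37), …
Count = 120 triangles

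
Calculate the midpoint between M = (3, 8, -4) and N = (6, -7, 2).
Midpoint = ((3+6)/2, (8-7)/2, (-4+2)/2) = (4.5, 0.5, -1)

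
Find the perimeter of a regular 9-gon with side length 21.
Perimeter = number of sides * side length
Perimeter = 9 * 21
Perimeter = 189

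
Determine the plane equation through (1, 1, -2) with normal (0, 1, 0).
d = n·P = (0)(1) + (1)(1) + (0)(-2) = 1
Plane: y = 1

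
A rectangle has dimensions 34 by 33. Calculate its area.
Area = length * width
Area = 34 * 33
Area = 1122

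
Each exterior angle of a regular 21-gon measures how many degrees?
Exterior angle of a regular n-gon = 360/n
Exterior angle = 360/21
Exterior angle = 17.14 degrees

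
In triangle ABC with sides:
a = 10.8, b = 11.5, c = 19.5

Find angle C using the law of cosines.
cos(C) = (a² + b² - c²)/(2ab)
cos(C) = (10.8² + 11.5² - 19.5²)/(2·10.8·11.5) = -131.36/248.4 = -0.528824
C = arccos(-0.528824) = 121.9°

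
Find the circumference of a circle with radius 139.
Circumference = 2 * pi * r
Circumference = 2 * pi * 139
Circumference = 873.36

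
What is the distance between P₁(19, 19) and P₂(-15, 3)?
Using the distance formula: d = sqrt((x₂-x₁)² + (y₂-y₁)²)
dx = (-15) - 19 = -34
dy = 3 - 19 = -16
d = sqrt((-34)² + (-16)²) = sqrt(1156 + 256) = sqrt(1412) = 37.58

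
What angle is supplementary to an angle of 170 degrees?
Supplementary angles sum to 180 degrees.
Other angle = 180 - 170
Other angle = 10 degrees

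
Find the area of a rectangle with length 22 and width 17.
Area = length * width
Area = 22 * 17
Area = 374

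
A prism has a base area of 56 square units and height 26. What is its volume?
Volume = base area * height
Volume = 56 * 26
Volume = 1456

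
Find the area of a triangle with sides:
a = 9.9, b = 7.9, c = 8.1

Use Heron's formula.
s = (a+b+c)/2 = (9.9+7.9+8.1)/2 = 12.95
A = √(s(s-a)(s-b)(s-c)) = √(12.95·3.05·5.05·4.85)
A = √967.393 = 31.1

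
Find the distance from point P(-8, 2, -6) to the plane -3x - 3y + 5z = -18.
d = |(-3)(-8) + (-3)(2) + 5(-6) - (-18)| / √((-3)² + (-3)² + 5²) = 6/√43 = 0.915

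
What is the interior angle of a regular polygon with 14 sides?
Interior angle of a regular n-gon = (n-2)*180/n
Interior angle = (14-2)*180/14
Interior angle = 12*180/14
Interior angle = 2160/14
Interior angle = 154.29 degrees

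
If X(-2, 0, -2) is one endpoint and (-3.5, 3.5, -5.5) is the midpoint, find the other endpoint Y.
Y = (2×(-3.5) - (-2), 2×3.5 - 0, 2×(-5.5) - (-2)) = (-5, 7, -9)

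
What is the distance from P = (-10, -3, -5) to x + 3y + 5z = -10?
d = |1(-10) + 3(-3) + 5(-5) - (-10)| / √(1² + 3² + 5²) = 34/√35 = 5.747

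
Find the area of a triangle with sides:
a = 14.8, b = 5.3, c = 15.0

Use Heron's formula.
s = (a+b+c)/2 = (14.8+5.3+15.0)/2 = 17.55
A = √(s(s-a)(s-b)(s-c)) = √(17.55·2.75·12.25·2.55)
A = √1507.6 = 38.83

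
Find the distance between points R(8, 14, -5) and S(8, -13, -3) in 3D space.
d = √[(0)² + (-27)² + (2)²] = √733 = 27.07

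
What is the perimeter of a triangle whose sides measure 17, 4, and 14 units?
Perimeter = sum of all sides
Perimeter = 17 + 4 + 14
Perimeter = 35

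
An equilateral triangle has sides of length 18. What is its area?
Area = (sqrt(3)/4) * s²
Area = (sqrt(3)/4) * 18²
Area = (sqrt(3)/4) * 324
Area = 140.30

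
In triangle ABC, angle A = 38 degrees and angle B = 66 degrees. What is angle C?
Sum of angles in a triangle = 180 degrees
Third angle = 180 - 38 - 66
Third angle = 76 degrees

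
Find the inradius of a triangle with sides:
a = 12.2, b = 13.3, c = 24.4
s = (a+b+c)/2 = (12.2+13.3+24.4)/2 = 24.95
Area = √(s(s-a)(s-b)(s-c)) = √(24.95·12.75·11.65·0.55) = 45.1476
r = Area/s = 45.1476/24.95 = 1.81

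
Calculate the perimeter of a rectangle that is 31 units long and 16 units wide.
Perimeter = 2 * (length + width)
Perimeter = 2 * (31 + 16)
Perimeter = 2 * 47
Perimeter = 94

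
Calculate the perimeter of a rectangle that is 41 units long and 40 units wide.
Perimeter = 2 * (length + width)
Perimeter = 2 * (41 + 40)
Perimeter = 2 * 81
Perimeter = 162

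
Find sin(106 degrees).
sin(106 degrees) = 0.9613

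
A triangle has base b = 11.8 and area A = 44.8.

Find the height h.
A = ½bh  →  h = 2A/b
h = 2·44.8/11.8 = 7.593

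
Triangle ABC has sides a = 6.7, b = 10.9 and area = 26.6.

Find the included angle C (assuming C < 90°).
Area = ½ab·sin(C)  →  sin(C) = 2·Area/(ab)
sin(C) = 2·26.6/(6.7·10.9) = 0.728468
C = arcsin(0.728468) = 46.76°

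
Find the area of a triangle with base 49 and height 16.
Area = (1/2) * base * height
Area = (1/2) * 49 * 16
Area = 392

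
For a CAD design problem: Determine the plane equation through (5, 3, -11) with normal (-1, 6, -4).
d = n·P = (-1)(5) + (6)(3) + (-4)(-11) = 57
Plane: -x + 6y - 4z = 57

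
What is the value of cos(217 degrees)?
cos(217 degrees) = -0.7986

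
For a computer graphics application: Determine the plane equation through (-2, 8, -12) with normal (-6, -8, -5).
d = n·P = (-6)(-2) + (-8)(8) + (-5)(-12) = 8
Plane: -6x - 8y - 5z = 8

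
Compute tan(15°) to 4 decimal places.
tan(15 degrees) = 0.2679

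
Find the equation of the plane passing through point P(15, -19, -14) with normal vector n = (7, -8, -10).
d = n·P = (7)(15) + (-8)(-19) + (-10)(-14) = 397
Plane: 7x - 8y - 10z = 397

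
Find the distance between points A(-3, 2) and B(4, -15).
Using the distance formula: d = sqrt((x₂-x₁)² + (y₂-y₁)²)
dx = 4 - (-3) = 7
dy = (-15) - 2 = -17
d = sqrt(7² + (-17)²) = sqrt(49 + 289) = sqrt(338) = 18.38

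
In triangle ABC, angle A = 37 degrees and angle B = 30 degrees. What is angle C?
Sum of angles in a triangle = 180 degrees
Third angle = 180 - 37 - 30
Third angle = 113 degrees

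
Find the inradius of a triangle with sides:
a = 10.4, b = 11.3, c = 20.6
s = (a+b+c)/2 = (10.4+11.3+20.6)/2 = 21.15
Area = √(s(s-a)(s-b)(s-c)) = √(21.15·10.75·9.85·0.55) = 35.0961
r = Area/s = 35.0961/21.15 = 1.659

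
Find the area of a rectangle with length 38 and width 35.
Area = length * width
Area = 38 * 35
Area = 1330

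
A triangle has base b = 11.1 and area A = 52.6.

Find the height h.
A = ½bh  →  h = 2A/b
h = 2·52.6/11.1 = 9.477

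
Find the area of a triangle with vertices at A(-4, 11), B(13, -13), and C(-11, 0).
Using the coordinate formula: Area = (1/2)|x₁(y₂-y₃) + x₂(y₃-y₁) + x₃(y₁-y₂)|
Area = (1/2)|(-4)((-13)-0) + 13(0-11) + (-11)(11-(-13))|
Area = (1/2)|(-4)*(-13) + 13*(-11) + (-11)*24|
Area = (1/2)|52 + (-143) + (-264)|
Area = (1/2)*355 = 177.50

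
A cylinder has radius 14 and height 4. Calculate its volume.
Volume = pi * r² * h
Volume = pi * 14² * 4
Volume = pi * 196 * 4
Volume = pi * 784
Volume = 2463.01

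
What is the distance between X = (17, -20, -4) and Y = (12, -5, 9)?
d = √[(-5)² + (15)² + (13)²] = √419 = 20.47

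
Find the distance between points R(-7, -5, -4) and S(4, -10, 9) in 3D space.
d = √[(11)² + (-5)² + (13)²] = √315 = 17.75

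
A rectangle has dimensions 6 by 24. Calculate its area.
Area = length * width
Area = 6 * 24
Area = 144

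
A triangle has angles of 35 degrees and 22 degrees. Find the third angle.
Sum of angles in a triangle = 180 degrees
Third angle = 180 - 35 - 22
Third angle = 123 degrees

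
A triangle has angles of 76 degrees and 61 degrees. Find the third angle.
Sum of angles in a triangle = 180 degrees
Third angle = 180 - 76 - 61
Third angle = 43 degrees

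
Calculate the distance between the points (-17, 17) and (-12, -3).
Using the distance formula: d = sqrt((x₂-x₁)² + (y₂-y₁)²)
dx = (-12) - (-17) = 5
dy = (-3) - 17 = -20
d = sqrt(5² + (-20)²) = sqrt(25 + 400) = sqrt(425) = 20.62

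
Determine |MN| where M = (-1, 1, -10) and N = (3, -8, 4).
d = √[(4)² + (-9)² + (14)²] = √293 = 17.12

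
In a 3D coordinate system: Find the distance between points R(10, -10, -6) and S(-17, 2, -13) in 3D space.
d = √[(-27)² + (12)² + (-7)²] = √922 = 30.36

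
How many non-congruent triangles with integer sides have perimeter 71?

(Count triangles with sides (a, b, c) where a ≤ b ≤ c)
With a ≤ b ≤ c and a + b + c = 71, the triangle inequality a + b > c gives c < 71/2, so c ≤ 35.
Iterate a from 1 to ⌊p/3⌋ = 23; for each a, b ranges from a to ⌊(p−a)/2⌋ with c = p − a − b, keeping only c ≥ b.
Triples: (1, 35, 35), (2, 34, 35), (3, 33, 35), …
Count = 114 triangles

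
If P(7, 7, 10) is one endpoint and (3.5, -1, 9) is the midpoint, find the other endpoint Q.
Q = (2×3.5 - 7, 2×(-1) - 7, 2×9 - 10) = (0, -9, 8)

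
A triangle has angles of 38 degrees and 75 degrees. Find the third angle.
Sum of angles in a triangle = 180 degrees
Third angle = 180 - 38 - 75
Third angle = 67 degrees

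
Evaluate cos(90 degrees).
cos(90 degrees) = 0
Decimal approximation: 0.0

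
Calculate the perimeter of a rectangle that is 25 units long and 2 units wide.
Perimeter = 2 * (length + width)
Perimeter = 2 * (25 + 2)
Perimeter = 2 * 27
Perimeter = 54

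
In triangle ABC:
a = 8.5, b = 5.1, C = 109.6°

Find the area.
Using A = ½ab·sin(C):
A = ½·8.5·5.1·sin(109.6°) = ½·43.35·0.942057 = 20.42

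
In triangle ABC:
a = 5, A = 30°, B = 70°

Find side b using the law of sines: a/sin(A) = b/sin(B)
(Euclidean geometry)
b = a·sin(B)/sin(A) = 5·sin(70°)/sin(30°)
b = 5·0.939693/0.500000 = 9.397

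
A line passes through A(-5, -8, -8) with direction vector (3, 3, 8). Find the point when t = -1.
P(-1) = (-5 + 3(-1), -8 + 3(-1), -8 + 8(-1)) = (-8, -11, -16)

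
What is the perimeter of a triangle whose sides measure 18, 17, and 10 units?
Perimeter = sum of all sides
Perimeter = 18 + 17 + 10
Perimeter = 45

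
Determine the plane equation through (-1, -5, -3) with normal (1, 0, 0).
d = n·P = (1)(-1) + (0)(-5) + (0)(-3) = -1
Plane: x = -1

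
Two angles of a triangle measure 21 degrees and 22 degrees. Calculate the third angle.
Sum of angles in a triangle = 180 degrees
Third angle = 180 - 21 - 22
Third angle = 137 degrees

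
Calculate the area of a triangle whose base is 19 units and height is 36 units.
Area = (1/2) * base * height
Area = (1/2) * 19 * 36
Area = 342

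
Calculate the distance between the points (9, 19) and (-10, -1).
Using the distance formula: d = sqrt((x₂-x₁)² + (y₂-y₁)²)
dx = (-10) - 9 = -19
dy = (-1) - 19 = -20
d = sqrt((-19)² + (-20)²) = sqrt(361 + 400) = sqrt(761) = 27.59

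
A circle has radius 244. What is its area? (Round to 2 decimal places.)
Area = pi * r²
Area = pi * 244²
Area = pi * 59536
Area = 187037.86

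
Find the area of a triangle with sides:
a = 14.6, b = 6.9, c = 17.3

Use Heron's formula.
s = (a+b+c)/2 = (14.6+6.9+17.3)/2 = 19.4
A = √(s(s-a)(s-b)(s-c)) = √(19.4·4.8·12.5·2.1)
A = √2444.4 = 49.44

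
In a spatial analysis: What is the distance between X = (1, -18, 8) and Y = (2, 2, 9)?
d = √[(1)² + (20)² + (1)²] = √402 = 20.05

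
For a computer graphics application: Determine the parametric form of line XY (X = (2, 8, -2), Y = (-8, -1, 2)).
Direction vector d = Y - X = (-10, -9, 4)
x = 2 - 10t, y = 8 - 9t, z = -2 + 4t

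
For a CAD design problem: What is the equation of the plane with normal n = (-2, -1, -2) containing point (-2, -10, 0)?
d = n·P = (-2)(-2) + (-1)(-10) + (-2)(0) = 14
Plane: -2x - y - 2z = 14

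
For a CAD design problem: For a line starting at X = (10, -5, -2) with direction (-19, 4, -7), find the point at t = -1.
P(-1) = (10 + (-19)(-1), -5 + 4(-1), -2 + (-7)(-1)) = (29, -9, 5)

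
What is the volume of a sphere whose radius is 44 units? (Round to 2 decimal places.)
Volume = (4/3) * pi * r³
Volume = (4/3) * pi * 44³
Volume = (4/3) * pi * 85184
Volume = 356817.90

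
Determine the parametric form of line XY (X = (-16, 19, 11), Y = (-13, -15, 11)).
Direction vector d = Y - X = (3, -34, 0)
x = -16 + 3t, y = 19 - 34t, z = 11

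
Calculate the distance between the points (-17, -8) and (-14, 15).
Using the distance formula: d = sqrt((x₂-x₁)² + (y₂-y₁)²)
dx = (-14) - (-17) = 3
dy = 15 - (-8) = 23
d = sqrt(3² + 23²) = sqrt(9 + 529) = sqrt(538) = 23.19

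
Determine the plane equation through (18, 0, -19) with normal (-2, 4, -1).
d = n·P = (-2)(18) + (4)(0) + (-1)(-19) = -17
Plane: -2x + 4y - z = -17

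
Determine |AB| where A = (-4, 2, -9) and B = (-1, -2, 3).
d = √[(3)² + (-4)² + (12)²] = √169 = 13.0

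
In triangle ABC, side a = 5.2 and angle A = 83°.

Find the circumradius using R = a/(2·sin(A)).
R = a/(2·sin(A)) = 5.2/(2·sin(83°))
R = 5.2/(2·0.992546) = 5.2/1.985092 = 2.62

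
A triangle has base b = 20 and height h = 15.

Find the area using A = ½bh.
A = ½·20·15 = 150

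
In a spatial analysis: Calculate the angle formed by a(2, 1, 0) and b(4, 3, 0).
a·b = 11, |a|² = 5, |b|² = 25
cos θ = 11/√125 ≈ 0.9839
θ ≈ 10.3°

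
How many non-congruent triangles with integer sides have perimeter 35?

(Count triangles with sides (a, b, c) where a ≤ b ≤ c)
With a ≤ b ≤ c and a + b + c = 35, the triangle inequality a + b > c gives c < 35/2, so c ≤ 17.
Iterate a from 1 to ⌊p/3⌋ = 11; for each a, b ranges from a to ⌊(p−a)/2⌋ with c = p − a − b, keeping only c ≥ b.
Triples: (1, 17, 17), (2, 16, 17), (3, 15, 17), …
Count = 30 triangles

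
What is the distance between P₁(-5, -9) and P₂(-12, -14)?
Using the distance formula: d = sqrt((x₂-x₁)² + (y₂-y₁)²)
dx = (-12) - (-5) = -7
dy = (-14) - (-9) = -5
d = sqrt((-7)² + (-5)²) = sqrt(49 + 25) = sqrt(74) = 8.60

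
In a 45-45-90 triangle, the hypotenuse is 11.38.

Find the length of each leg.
In a 45-45-90 triangle, hypotenuse = leg·√2  →  leg = hypotenuse/√2
leg = 11.38/√2 = 8.047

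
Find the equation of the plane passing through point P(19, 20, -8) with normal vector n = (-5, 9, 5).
d = n·P = (-5)(19) + (9)(20) + (5)(-8) = 45
Plane: -5x + 9y + 5z = 45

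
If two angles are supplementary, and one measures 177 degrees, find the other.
Supplementary angles sum to 180 degrees.
Other angle = 180 - 177
Other angle = 3 degrees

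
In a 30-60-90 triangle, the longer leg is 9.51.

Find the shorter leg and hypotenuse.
In a 30-60-90 triangle, sides are in ratio 1 : √3 : 2.
Long leg = short leg·√3  →  short leg = 9.51/√3 = 5.491
Hypotenuse = 2·(short leg) = 2·9.51/√3 = 10.98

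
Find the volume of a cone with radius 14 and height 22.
Volume = (1/3) * pi * r² * h
Volume = (1/3) * pi * 14² * 22
Volume = (1/3) * pi * 196 * 22
Volume = (1/3) * pi * 4312
Volume = 4515.52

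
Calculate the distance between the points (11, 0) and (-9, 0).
Using the distance formula: d = sqrt((x₂-x₁)² + (y₂-y₁)²)
dx = (-9) - 11 = -20
dy = 0 - 0 = 0
d = sqrt((-20)² + 0²) = sqrt(400 + 0) = sqrt(400) = 20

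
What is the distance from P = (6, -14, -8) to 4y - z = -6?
d = |0(6) + 4(-14) + (-1)(-8) - (-6)| / √(0² + 4² + (-1)²) = 42/√17 = 10.19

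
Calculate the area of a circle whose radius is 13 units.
Area = pi * r²
Area = pi * 13²
Area = pi * 169
Area = 530.93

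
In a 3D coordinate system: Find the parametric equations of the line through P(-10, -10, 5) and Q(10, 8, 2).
Direction vector d = Q - P = (20, 18, -3)
x = -10 + 20t, y = -10 + 18t, z = 5 - 3t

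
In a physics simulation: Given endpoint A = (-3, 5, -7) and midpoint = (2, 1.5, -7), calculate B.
B = (2×2 - (-3), 2×1.5 - 5, 2×(-7) - (-7)) = (7, -2, -7)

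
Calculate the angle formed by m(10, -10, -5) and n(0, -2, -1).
m·n = 25, |m|² = 225, |n|² = 5
cos θ = 25/√1125 ≈ 0.7454
θ ≈ 41.81°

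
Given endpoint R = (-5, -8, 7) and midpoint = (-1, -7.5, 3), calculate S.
S = (2×(-1) - (-5), 2×(-7.5) - (-8), 2×3 - 7) = (3, -7, -1)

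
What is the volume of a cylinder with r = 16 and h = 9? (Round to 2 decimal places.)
Volume = pi * r² * h
Volume = pi * 16² * 9
Volume = pi * 256 * 9
Volume = pi * 2304
Volume = 7238.23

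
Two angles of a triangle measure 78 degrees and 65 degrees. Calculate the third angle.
Sum of angles in a triangle = 180 degrees
Third angle = 180 - 78 - 65
Third angle = 37 degrees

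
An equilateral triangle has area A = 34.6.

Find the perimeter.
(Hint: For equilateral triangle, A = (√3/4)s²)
A = (√3/4)s²  →  s² = 4A/√3 = 4·34.6/√3 = 79.9053
s = 8.93898
Perimeter = 3s = 26.82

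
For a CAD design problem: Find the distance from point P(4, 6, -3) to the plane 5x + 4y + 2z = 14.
d = |5(4) + 4(6) + 2(-3) - (14)| / √(5² + 4² + 2²) = 24/√45 = 3.578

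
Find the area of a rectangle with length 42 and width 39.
Area = length * width
Area = 42 * 39
Area = 1638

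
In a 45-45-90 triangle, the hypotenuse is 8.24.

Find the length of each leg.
In a 45-45-90 triangle, hypotenuse = leg·√2  →  leg = hypotenuse/√2
leg = 8.24/√2 = 5.827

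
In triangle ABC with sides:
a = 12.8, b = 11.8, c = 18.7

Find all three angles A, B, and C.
By the law of cosines:
cos(A) = (b² + c² - a²)/(2bc) = 0.736631  →  A = 42.55°
cos(B) = (a² + c² - b²)/(2ac) = 0.781856  →  B = 38.57°
cos(C) = (a² + b² - c²)/(2ab) = -0.154297  →  C = 98.88°
Check: A + B + C = 180.0° ✓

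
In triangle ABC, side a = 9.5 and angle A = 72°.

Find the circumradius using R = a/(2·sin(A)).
R = a/(2·sin(A)) = 9.5/(2·sin(72°))
R = 9.5/(2·0.951057) = 9.5/1.902113 = 4.994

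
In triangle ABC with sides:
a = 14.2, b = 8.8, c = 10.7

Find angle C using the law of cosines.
cos(C) = (a² + b² - c²)/(2ab)
cos(C) = (14.2² + 8.8² - 10.7²)/(2·14.2·8.8) = 164.59/249.92 = 0.658571
C = arccos(0.658571) = 48.81°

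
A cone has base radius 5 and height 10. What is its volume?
Volume = (1/3) * pi * r² * h
Volume = (1/3) * pi * 5² * 10
Volume = (1/3) * pi * 25 * 10
Volume = (1/3) * pi * 250
Volume = 261.80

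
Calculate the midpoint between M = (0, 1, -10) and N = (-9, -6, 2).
Midpoint = ((0-9)/2, (1-6)/2, (-10+2)/2) = (-4.5, -2.5, -4)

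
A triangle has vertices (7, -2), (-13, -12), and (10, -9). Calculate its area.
Using the coordinate formula: Area = (1/2)|x₁(y₂-y₃) + x₂(y₃-y₁) + x₃(y₁-y₂)|
Area = (1/2)|7((-12)-(-9)) + (-13)((-9)-(-2)) + 10((-2)-(-12))|
Area = (1/2)|7*(-3) + (-13)*(-7) + 10*10|
Area = (1/2)|(-21) + 91 + 100|
Area = (1/2)*170 = 85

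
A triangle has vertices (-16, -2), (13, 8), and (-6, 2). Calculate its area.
Using the coordinate formula: Area = (1/2)|x₁(y₂-y₃) + x₂(y₃-y₁) + x₃(y₁-y₂)|
Area = (1/2)|(-16)(8-2) + 13(2-(-2)) + (-6)((-2)-8)|
Area = (1/2)|(-16)*6 + 13*4 + (-6)*(-10)|
Area = (1/2)|(-96) + 52 + 60|
Area = (1/2)*16 = 8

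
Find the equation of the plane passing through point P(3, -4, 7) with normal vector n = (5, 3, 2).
d = n·P = (5)(3) + (3)(-4) + (2)(7) = 17
Plane: 5x + 3y + 2z = 17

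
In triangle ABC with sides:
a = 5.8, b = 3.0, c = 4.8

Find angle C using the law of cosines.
cos(C) = (a² + b² - c²)/(2ab)
cos(C) = (5.8² + 3.0² - 4.8²)/(2·5.8·3.0) = 19.6/34.8 = 0.563218
C = arccos(0.563218) = 55.72°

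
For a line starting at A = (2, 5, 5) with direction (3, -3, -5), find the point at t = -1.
P(-1) = (2 + 3(-1), 5 + (-3)(-1), 5 + (-5)(-1)) = (-1, 8, 10)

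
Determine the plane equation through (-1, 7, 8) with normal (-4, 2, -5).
d = n·P = (-4)(-1) + (2)(7) + (-5)(8) = -22
Plane: -4x + 2y - 5z = -22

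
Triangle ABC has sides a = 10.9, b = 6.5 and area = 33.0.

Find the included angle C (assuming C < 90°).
Area = ½ab·sin(C)  →  sin(C) = 2·Area/(ab)
sin(C) = 2·33.0/(10.9·6.5) = 0.931546
C = arcsin(0.931546) = 68.68°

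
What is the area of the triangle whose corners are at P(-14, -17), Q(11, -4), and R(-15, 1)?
Using the coordinate formula: Area = (1/2)|x₁(y₂-y₃) + x₂(y₃-y₁) + x₃(y₁-y₂)|
Area = (1/2)|(-14)((-4)-1) + 11(1-(-17)) + (-15)((-17)-(-4))|
Area = (1/2)|(-14)*(-5) + 11*18 + (-15)*(-13)|
Area = (1/2)|70 + 198 + 195|
Area = (1/2)*463 = 231.50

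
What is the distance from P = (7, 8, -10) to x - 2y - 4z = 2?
d = |1(7) + (-2)(8) + (-4)(-10) - (2)| / √(1² + (-2)² + (-4)²) = 29/√21 = 6.328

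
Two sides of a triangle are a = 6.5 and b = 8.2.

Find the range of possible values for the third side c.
By the triangle inequality: |a - b| < c < a + b
|6.5 - 8.2| < c < 6.5 + 8.2
1.7 < c < 14.7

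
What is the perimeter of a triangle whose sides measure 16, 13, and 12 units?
Perimeter = sum of all sides
Perimeter = 16 + 13 + 12
Perimeter = 41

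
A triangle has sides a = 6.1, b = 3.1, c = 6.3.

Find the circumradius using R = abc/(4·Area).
s = (a+b+c)/2 = 7.75
Area = √(s(s-a)(s-b)(s-c)) = √(7.75·1.65·4.65·1.45) = 9.28546
R = abc/(4·Area) = (6.1·3.1·6.3)/(4·9.28546) = 119.133/37.14184 = 3.208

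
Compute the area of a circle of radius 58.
Area = pi * r²
Area = pi * 58²
Area = pi * 3364
Area = 10568.32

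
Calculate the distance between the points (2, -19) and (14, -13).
Using the distance formula: d = sqrt((x₂-x₁)² + (y₂-y₁)²)
dx = 14 - 2 = 12
dy = (-13) - (-19) = 6
d = sqrt(12² + 6²) = sqrt(144 + 36) = sqrt(180) = 13.42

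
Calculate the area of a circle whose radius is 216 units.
Area = pi * r²
Area = pi * 216²
Area = pi * 46656
Area = 146574.15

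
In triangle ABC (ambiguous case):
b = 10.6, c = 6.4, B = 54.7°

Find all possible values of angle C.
sin(C)/c = sin(B)/b  →  sin(C) = c·sin(B)/b = 6.4·sin(54.7°)/10.6 = 0.492762
C₁ = arcsin(0.492762) = 29.52°,  C₂ = 180° - C₁ = 150.48°
Check C₂: A = 180° - 54.7° - 150.48° = -25.18° ≤ 0, rejected
C = 29.52° (one solution)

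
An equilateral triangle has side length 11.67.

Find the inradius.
For an equilateral triangle, r = s/(2√3) where s is the side.
r = 11.67/(2√3) = 11.67/3.464102 = 3.369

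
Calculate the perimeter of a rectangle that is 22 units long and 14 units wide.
Perimeter = 2 * (length + width)
Perimeter = 2 * (22 + 14)
Perimeter = 2 * 36
Perimeter = 72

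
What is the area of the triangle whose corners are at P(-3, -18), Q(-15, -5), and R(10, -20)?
Using the coordinate formula: Area = (1/2)|x₁(y₂-y₃) + x₂(y₃-y₁) + x₃(y₁-y₂)|
Area = (1/2)|(-3)((-5)-(-20)) + (-15)((-20)-(-18)) + 10((-18)-(-5))|
Area = (1/2)|(-3)*15 + (-15)*(-2) + 10*(-13)|
Area = (1/2)|(-45) + 30 + (-130)|
Area = (1/2)*145 = 72.50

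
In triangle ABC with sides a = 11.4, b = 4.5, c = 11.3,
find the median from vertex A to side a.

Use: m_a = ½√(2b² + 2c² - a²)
m_a = ½√(2·4.5² + 2·11.3² - 11.4²)
m_a = ½√(40.5 + 255.38 - 129.96) = ½√165.92 = 6.44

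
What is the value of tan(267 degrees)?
tan(267 degrees) = 19.0811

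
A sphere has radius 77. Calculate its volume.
Volume = (4/3) * pi * r³
Volume = (4/3) * pi * 77³
Volume = (4/3) * pi * 456533
Volume = 1912320.96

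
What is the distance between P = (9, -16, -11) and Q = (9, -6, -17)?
d = √[(0)² + (10)² + (-6)²] = √136 = 11.66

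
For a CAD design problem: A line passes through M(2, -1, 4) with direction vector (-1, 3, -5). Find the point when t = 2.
P(2) = (2 + (-1)(2), -1 + 3(2), 4 + (-5)(2)) = (0, 5, -6)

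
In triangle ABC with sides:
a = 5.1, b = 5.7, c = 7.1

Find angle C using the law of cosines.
cos(C) = (a² + b² - c²)/(2ab)
cos(C) = (5.1² + 5.7² - 7.1²)/(2·5.1·5.7) = 8.09/58.14 = 0.139147
C = arccos(0.139147) = 82°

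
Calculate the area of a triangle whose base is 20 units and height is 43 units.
Area = (1/2) * base * height
Area = (1/2) * 20 * 43
Area = 430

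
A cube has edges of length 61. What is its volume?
Volume = s³
Volume = 61³
Volume = 226981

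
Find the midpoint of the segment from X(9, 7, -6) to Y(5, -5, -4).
Midpoint = ((9+5)/2, (7-5)/2, (-6-4)/2) = (7, 1, -5)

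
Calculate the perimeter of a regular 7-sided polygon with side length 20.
Perimeter = number of sides * side length
Perimeter = 7 * 20
Perimeter = 140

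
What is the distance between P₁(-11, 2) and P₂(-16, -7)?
Using the distance formula: d = sqrt((x₂-x₁)² + (y₂-y₁)²)
dx = (-16) - (-11) = -5
dy = (-7) - 2 = -9
d = sqrt((-5)² + (-9)²) = sqrt(25 + 81) = sqrt(106) = 10.30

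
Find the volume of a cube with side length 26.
Volume = s³
Volume = 26³
Volume = 17576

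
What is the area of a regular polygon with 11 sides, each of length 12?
For a regular 11-gon with side length s = 12:
Apothem a = s / (2*tan(pi/11)) = 12 / (2*tan(pi/11)) ≈ 20.4341
Perimeter P = 11 * 12 = 132
Area = (1/2) * P * a = (1/2) * 132 * 20.4341 = 1348.65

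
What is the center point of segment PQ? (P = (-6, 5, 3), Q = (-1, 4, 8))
Midpoint = ((-6-1)/2, (5+4)/2, (3+8)/2) = (-3.5, 4.5, 5.5)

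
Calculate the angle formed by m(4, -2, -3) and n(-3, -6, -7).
m·n = 21, |m|² = 29, |n|² = 94
cos θ = 21/√2726 ≈ 0.4022
θ ≈ 66.28°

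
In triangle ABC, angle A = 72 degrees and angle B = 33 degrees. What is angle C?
Sum of angles in a triangle = 180 degrees
Third angle = 180 - 72 - 33
Third angle = 75 degrees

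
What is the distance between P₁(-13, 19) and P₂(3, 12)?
Using the distance formula: d = sqrt((x₂-x₁)² + (y₂-y₁)²)
dx = 3 - (-13) = 16
dy = 12 - 19 = -7
d = sqrt(16² + (-7)²) = sqrt(256 + 49) = sqrt(305) = 17.46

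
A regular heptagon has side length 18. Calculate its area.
For a regular 7-gon with side length s = 18:
Apothem a = s / (2*tan(pi/7)) = 18 / (2*tan(pi/7)) ≈ 18.6887
Perimeter P = 7 * 18 = 126
Area = (1/2) * P * a = (1/2) * 126 * 18.6887 = 1177.39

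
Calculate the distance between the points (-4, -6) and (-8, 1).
Using the distance formula: d = sqrt((x₂-x₁)² + (y₂-y₁)²)
dx = (-8) - (-4) = -4
dy = 1 - (-6) = 7
d = sqrt((-4)² + 7²) = sqrt(16 + 49) = sqrt(65) = 8.06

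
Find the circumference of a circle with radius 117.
Circumference = 2 * pi * r
Circumference = 2 * pi * 117
Circumference = 735.13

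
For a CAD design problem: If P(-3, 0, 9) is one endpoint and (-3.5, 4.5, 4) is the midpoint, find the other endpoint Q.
Q = (2×(-3.5) - (-3), 2×4.5 - 0, 2×4 - 9) = (-4, 9, -1)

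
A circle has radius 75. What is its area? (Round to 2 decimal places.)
Area = pi * r²
Area = pi * 75²
Area = pi * 5625
Area = 17671.46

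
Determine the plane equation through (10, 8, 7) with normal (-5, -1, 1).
d = n·P = (-5)(10) + (-1)(8) + (1)(7) = -51
Plane: -5x - y + z = -51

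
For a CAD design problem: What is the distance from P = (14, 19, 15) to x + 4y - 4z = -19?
d = |1(14) + 4(19) + (-4)(15) - (-19)| / √(1² + 4² + (-4)²) = 49/√33 = 8.53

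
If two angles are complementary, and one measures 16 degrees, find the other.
Complementary angles sum to 90 degrees.
Other angle = 90 - 16
Other angle = 74 degrees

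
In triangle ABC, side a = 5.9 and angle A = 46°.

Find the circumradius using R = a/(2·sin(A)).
R = a/(2·sin(A)) = 5.9/(2·sin(46°))
R = 5.9/(2·0.719340) = 5.9/1.438680 = 4.101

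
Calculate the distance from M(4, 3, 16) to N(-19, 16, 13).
d = √[(-23)² + (13)² + (-3)²] = √707 = 26.59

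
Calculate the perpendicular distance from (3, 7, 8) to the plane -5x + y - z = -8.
d = |(-5)(3) + 1(7) + (-1)(8) - (-8)| / √((-5)² + 1² + (-1)²) = 8/√27 = 1.54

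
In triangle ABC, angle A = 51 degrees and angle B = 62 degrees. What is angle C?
Sum of angles in a triangle = 180 degrees
Third angle = 180 - 51 - 62
Third angle = 67 degrees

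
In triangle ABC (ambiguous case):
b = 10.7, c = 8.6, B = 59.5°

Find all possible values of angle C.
sin(C)/c = sin(B)/b  →  sin(C) = c·sin(B)/b = 8.6·sin(59.5°)/10.7 = 0.692524
C₁ = arcsin(0.692524) = 43.83°,  C₂ = 180° - C₁ = 136.17°
Check C₂: A = 180° - 59.5° - 136.17° = -15.67° ≤ 0, rejected
C = 43.83° (one solution)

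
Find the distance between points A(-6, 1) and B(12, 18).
Using the distance formula: d = sqrt((x₂-x₁)² + (y₂-y₁)²)
dx = 12 - (-6) = 18
dy = 18 - 1 = 17
d = sqrt(18² + 17²) = sqrt(324 + 289) = sqrt(613) = 24.76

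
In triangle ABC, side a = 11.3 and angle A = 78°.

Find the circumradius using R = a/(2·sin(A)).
R = a/(2·sin(A)) = 11.3/(2·sin(78°))
R = 11.3/(2·0.978148) = 11.3/1.956295 = 5.776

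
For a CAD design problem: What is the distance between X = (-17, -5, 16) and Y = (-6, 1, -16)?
d = √[(11)² + (6)² + (-32)²] = √1181 = 34.37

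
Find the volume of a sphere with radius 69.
Volume = (4/3) * pi * r³
Volume = (4/3) * pi * 69³
Volume = (4/3) * pi * 328509
Volume = 1376055.28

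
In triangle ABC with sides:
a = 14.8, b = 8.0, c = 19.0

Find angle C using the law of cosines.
cos(C) = (a² + b² - c²)/(2ab)
cos(C) = (14.8² + 8.0² - 19.0²)/(2·14.8·8.0) = -77.96/236.8 = -0.329223
C = arccos(-0.329223) = 109.2°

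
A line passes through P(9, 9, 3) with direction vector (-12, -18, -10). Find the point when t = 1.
P(1) = (9 + (-12)(1), 9 + (-18)(1), 3 + (-10)(1)) = (-3, -9, -7)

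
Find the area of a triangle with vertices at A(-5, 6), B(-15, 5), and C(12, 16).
Using the coordinate formula: Area = (1/2)|x₁(y₂-y₃) + x₂(y₃-y₁) + x₃(y₁-y₂)|
Area = (1/2)|(-5)(5-16) + (-15)(16-6) + 12(6-5)|
Area = (1/2)|(-5)*(-11) + (-15)*10 + 12*1|
Area = (1/2)|55 + (-150) + 12|
Area = (1/2)*83 = 41.50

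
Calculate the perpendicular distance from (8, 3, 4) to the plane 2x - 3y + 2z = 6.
d = |2(8) + (-3)(3) + 2(4) - (6)| / √(2² + (-3)² + 2²) = 9/√17 = 2.183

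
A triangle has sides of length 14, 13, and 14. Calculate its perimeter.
Perimeter = sum of all sides
Perimeter = 14 + 13 + 14
Perimeter = 41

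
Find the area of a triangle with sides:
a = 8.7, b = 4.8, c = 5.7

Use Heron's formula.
s = (a+b+c)/2 = (8.7+4.8+5.7)/2 = 9.6
A = √(s(s-a)(s-b)(s-c)) = √(9.6·0.9·4.8·3.9)
A = √161.741 = 12.72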